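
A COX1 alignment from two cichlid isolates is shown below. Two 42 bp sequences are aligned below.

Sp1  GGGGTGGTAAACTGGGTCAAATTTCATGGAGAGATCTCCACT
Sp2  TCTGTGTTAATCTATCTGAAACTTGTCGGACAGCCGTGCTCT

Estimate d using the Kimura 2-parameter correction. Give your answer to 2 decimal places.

Of 42 sites, 4 differences are transitions and 15 are transversions, so P = 4/42 ≈ 0.095238 and Q = 15/42 ≈ 0.357143.
Under the Kimura two-parameter model, d = −½ ln(1 − 2P − Q) − ¼ ln(1 − 2Q).
1 − 2P − Q = 0.452381, giving −½ ln(0.452381) = 0.396615.
1 − 2Q = 0.285714, giving −¼ ln(0.285714) = 0.313191.
d = 0.396615 + 0.313191 = 0.709806.

0.71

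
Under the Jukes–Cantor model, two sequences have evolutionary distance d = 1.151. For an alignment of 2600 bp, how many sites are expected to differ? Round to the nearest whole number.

1530

Invert JC69: p = (3/4)(1 − e^(−4d/3)) = 0.75 × (1 − e^(-1.534667)) = 0.75 × (1 − 0.215527) = 0.588355.
Expected differing sites = pL ≈ 0.588355 × 2600 = 1529.723 ≈ 1530.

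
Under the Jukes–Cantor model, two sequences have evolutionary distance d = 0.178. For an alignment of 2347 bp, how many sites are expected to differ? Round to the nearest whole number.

Invert JC69: p = (3/4)(1 − e^(−4d/3)) = 0.75 × (1 − e^(-0.237333)) = 0.75 × (1 − 0.788729) = 0.158453.
Expected differing sites = pL ≈ 0.158453 × 2347 = 371.889191 ≈ 372.

372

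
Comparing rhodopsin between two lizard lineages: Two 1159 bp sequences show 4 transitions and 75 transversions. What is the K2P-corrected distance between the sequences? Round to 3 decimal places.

P = 4/1159 ≈ 0.003451 and Q = 75/1159 ≈ 0.064711.
Under the Kimura two-parameter model, d = −½ ln(1 − 2P − Q) − ¼ ln(1 − 2Q).
1 − 2P − Q = 0.928387, giving −½ ln(0.928387) = 0.037153.
1 − 2Q = 0.870578, giving −¼ ln(0.870578) = 0.034649.
d = 0.037153 + 0.034649 = 0.071802.

0.072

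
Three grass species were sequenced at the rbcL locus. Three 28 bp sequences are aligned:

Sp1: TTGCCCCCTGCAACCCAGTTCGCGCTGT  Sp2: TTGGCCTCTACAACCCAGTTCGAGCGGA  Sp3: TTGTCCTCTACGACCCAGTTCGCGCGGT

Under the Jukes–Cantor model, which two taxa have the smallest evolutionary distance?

Sp1–Sp2: 6/28 differ, p = 0.214, d = 0.252.
Sp1–Sp3: 5/28 differ, p = 0.179, d = 0.204.
Sp2–Sp3: 4/28 differ, p = 0.143, d = 0.158.
The smallest distance is between Sp2 and Sp3.

Sp2 and Sp3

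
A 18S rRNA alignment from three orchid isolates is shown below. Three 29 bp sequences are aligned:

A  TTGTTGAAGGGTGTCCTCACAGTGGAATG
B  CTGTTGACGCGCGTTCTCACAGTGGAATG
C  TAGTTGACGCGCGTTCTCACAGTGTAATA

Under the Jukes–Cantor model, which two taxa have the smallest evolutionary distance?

B and C

A–B: 5/29 differ, p = 0.172, d = 0.196.
A–C: 7/29 differ, p = 0.241, d = 0.291.
B–C: 4/29 differ, p = 0.138, d = 0.152.
The smallest distance is between B and C.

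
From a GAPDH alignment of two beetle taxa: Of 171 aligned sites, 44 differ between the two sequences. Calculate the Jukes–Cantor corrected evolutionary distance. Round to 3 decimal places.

p = 44/171 ≈ 0.25731.
d = −(3/4) ln(1 − 4p/3) = −0.75 ln(1 − 0.34308) = −0.75 ln(0.65692)
  = −0.75 × (-0.420193) = 0.315145 substitutions/site.

0.315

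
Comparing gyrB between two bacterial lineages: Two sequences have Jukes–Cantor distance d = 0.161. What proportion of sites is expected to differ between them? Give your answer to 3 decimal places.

0.145

p = (3/4)(1 − e^(−4d/3)) = 0.75 × (1 − e^(-0.214667)) = 0.75 × (1 − 0.806810) = 0.144893.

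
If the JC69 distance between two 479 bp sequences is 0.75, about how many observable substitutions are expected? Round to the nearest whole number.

227

Invert JC69: p = (3/4)(1 − e^(−4d/3)) = 0.75 × (1 − e^(-1)) = 0.75 × (1 − 0.367879) = 0.474091.
Expected differing sites = pL ≈ 0.474091 × 479 = 227.089589 ≈ 227.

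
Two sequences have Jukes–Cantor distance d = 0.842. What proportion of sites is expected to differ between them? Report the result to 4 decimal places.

p = (3/4)(1 − e^(−4d/3)) = 0.75 × (1 − e^(-1.122667)) = 0.75 × (1 − 0.325411) = 0.505942.

0.5059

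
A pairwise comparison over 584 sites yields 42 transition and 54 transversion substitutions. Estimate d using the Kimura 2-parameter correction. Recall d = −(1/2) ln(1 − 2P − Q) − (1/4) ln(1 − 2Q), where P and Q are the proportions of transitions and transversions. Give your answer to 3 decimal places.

P = 42/584 ≈ 0.071918 and Q = 54/584 ≈ 0.092466.
Under the Kimura two-parameter model, d = −½ ln(1 − 2P − Q) − ¼ ln(1 − 2Q).
1 − 2P − Q = 0.763698, giving −½ ln(0.763698) = 0.134791.
1 − 2Q = 0.815068, giving −¼ ln(0.815068) = 0.051121.
d = 0.134791 + 0.051121 = 0.185912.

0.186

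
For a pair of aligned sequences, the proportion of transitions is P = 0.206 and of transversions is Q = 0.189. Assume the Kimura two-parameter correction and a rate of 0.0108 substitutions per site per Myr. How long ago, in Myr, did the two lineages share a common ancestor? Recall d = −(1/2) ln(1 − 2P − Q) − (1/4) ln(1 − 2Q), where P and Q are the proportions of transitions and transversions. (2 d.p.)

26.76

Under the Kimura two-parameter model, d = −½ ln(1 − 2P − Q) − ¼ ln(1 − 2Q).
1 − 2P − Q = 0.399, giving −½ ln(0.399) = 0.459397.
1 − 2Q = 0.622, giving −¼ ln(0.622) = 0.118704.
d = 0.459397 + 0.118704 = 0.578101.
Under a molecular clock d = 2μt, so t = d/(2μ) = 0.578101 / (2 × 0.0108) = 26.76 Myr.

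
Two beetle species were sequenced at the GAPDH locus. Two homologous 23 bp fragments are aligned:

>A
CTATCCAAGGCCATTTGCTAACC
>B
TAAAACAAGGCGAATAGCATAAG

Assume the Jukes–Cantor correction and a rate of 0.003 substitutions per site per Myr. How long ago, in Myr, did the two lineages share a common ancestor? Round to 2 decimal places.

126.90

The sequences differ at 11 of 23 sites, so p = 11/23 ≈ 0.478261.
d = −(3/4) ln(1 − 4p/3) = −0.75 ln(1 − 0.637681) = −0.75 ln(0.362319)
  = −0.75 × (-1.015230) = 0.761423 substitutions/site.
Under a molecular clock d = 2μt, so t = d/(2μ) = 0.761423 / (2 × 0.003) = 126.90 Myr.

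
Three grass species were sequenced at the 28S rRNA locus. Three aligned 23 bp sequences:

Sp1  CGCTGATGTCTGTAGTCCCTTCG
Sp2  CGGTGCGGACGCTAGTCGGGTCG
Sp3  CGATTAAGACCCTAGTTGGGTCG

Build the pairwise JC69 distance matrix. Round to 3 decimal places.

Sp1–Sp2: 9/23 sites differ → p ≈ 0.391304, d = −0.75 ln(1 − 0.521739) = 0.553199 ≈ 0.553.
Sp1–Sp3: 10/23 sites differ → p ≈ 0.434783, d = −0.75 ln(1 − 0.579711) = 0.650110 ≈ 0.650.
Sp2–Sp3: 6/23 sites differ → p ≈ 0.26087, d = −0.75 ln(1 − 0.347827) = 0.320584 ≈ 0.321.

d(Sp1,Sp2) = 0.553, d(Sp1,Sp3) = 0.650, d(Sp2,Sp3) = 0.321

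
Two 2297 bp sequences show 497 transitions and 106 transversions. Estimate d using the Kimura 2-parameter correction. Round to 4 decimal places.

0.3501

P = 497/2297 ≈ 0.216369 and Q = 106/2297 ≈ 0.046147.
Under the Kimura two-parameter model, d = −½ ln(1 − 2P − Q) − ¼ ln(1 − 2Q).
1 − 2P − Q = 0.521115, giving −½ ln(0.521115) = 0.325892.
1 − 2Q = 0.907706, giving −¼ ln(0.907706) = 0.024209.
d = 0.325892 + 0.024209 = 0.350101.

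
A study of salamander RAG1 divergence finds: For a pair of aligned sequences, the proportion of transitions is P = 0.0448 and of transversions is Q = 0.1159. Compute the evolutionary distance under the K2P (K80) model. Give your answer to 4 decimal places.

0.1809

Under the Kimura two-parameter model, d = −½ ln(1 − 2P − Q) − ¼ ln(1 − 2Q).
1 − 2P − Q = 0.7945, giving −½ ln(0.7945) = 0.115021.
1 − 2Q = 0.7682, giving −¼ ln(0.7682) = 0.065926.
d = 0.115021 + 0.065926 = 0.180947.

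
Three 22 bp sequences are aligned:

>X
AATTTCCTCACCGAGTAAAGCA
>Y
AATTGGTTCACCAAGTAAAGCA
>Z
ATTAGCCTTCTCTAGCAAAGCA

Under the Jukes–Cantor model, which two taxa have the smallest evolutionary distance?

X–Y: 4/22 differ, p = 0.182, d = 0.208.
X–Z: 8/22 differ, p = 0.364, d = 0.497.
Y–Z: 9/22 differ, p = 0.409, d = 0.591.
The smallest distance is between X and Y.

X and Y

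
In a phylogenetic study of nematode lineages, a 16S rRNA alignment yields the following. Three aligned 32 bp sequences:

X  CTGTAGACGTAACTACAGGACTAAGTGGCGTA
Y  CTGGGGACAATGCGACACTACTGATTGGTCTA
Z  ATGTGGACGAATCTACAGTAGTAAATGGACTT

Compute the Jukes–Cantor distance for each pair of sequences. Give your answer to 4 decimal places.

d(X,Y) = 0.5851, d(X,Z) = 0.4042, d(Y,Z) = 0.5199

X–Y: 13/32 sites differ → p = 0.40625, d = −0.75 ln(1 − 0.541667) = 0.585119 ≈ 0.5851.
X–Z: 10/32 sites differ → p = 0.3125, d = −0.75 ln(1 − 0.416667) = 0.404248 ≈ 0.4042.
Y–Z: 12/32 sites differ → p = 0.375, d = −0.75 ln(1 − 0.5) = 0.519860 ≈ 0.5199.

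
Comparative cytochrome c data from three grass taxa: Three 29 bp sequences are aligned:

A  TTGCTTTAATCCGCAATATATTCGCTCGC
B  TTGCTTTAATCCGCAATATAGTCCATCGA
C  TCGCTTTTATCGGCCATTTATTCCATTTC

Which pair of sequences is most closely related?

A–B: 4/29 differ, p = 0.138, d = 0.152.
A–C: 9/29 differ, p = 0.310, d = 0.401.
B–C: 9/29 differ, p = 0.310, d = 0.401.
The smallest distance is between A and B.

A and B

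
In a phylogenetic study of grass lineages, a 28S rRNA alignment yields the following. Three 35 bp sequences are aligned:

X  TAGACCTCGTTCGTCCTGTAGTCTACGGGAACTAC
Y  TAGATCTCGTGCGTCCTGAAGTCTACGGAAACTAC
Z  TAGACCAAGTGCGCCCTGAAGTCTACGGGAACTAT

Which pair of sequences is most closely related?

X and Y

X–Y: 4/35 differ, p = 0.114, d = 0.124.
X–Z: 6/35 differ, p = 0.171, d = 0.195.
Y–Z: 6/35 differ, p = 0.171, d = 0.195.
The smallest distance is between X and Y.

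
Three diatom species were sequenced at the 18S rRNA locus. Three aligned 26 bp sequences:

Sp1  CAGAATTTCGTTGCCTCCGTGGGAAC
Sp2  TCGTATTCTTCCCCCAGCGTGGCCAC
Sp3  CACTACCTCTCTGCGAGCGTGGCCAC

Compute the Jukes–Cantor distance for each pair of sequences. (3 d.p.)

Sp1–Sp2: 13/26 sites differ → p = 0.5, d = −0.75 ln(1 − 0.666667) = 0.823960 ≈ 0.824.
Sp1–Sp3: 11/26 sites differ → p ≈ 0.423077, d = −0.75 ln(1 − 0.564103) = 0.622762 ≈ 0.623.
Sp2–Sp3: 10/26 sites differ → p ≈ 0.384615, d = −0.75 ln(1 − 0.51282) = 0.539341 ≈ 0.539.

d(Sp1,Sp2) = 0.824, d(Sp1,Sp3) = 0.623, d(Sp2,Sp3) = 0.539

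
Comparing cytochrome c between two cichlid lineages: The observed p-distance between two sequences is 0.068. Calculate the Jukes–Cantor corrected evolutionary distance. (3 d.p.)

d = −(3/4) ln(1 − 4p/3) = −0.75 ln(1 − 0.090667) = −0.75 ln(0.909333)
  = −0.75 × (-0.095044) = 0.071283 substitutions/site.

0.071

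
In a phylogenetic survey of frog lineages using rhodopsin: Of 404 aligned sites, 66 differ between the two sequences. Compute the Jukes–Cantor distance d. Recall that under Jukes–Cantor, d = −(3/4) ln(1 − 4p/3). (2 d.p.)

0.18

p = 66/404 ≈ 0.163366.
d = −(3/4) ln(1 − 4p/3) = −0.75 ln(1 − 0.217821) = −0.75 ln(0.782179)
  = −0.75 × (-0.245672) = 0.184254 substitutions/site.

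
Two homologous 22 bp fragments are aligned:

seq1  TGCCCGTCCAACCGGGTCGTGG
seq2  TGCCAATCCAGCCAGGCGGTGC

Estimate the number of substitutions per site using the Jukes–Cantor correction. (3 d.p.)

The sequences differ at 7 of 22 sites (5, 6, 11, 14, 17, 18, 22), so p = 7/22 ≈ 0.318182.
d = −(3/4) ln(1 − 4p/3) = −0.75 ln(1 − 0.424243) = −0.75 ln(0.575757)
  = −0.75 × (-0.552070) = 0.414053 substitutions/site.

0.414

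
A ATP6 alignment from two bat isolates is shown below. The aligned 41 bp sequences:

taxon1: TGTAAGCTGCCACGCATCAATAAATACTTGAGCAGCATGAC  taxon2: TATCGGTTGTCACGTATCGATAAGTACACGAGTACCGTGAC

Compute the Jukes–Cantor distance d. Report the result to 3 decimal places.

The sequences differ at 13 of 41 sites, so p = 13/41 ≈ 0.317073.
d = −(3/4) ln(1 − 4p/3) = −0.75 ln(1 − 0.422764) = −0.75 ln(0.577236)
  = −0.75 × (-0.549504) = 0.412128 substitutions/site.

0.412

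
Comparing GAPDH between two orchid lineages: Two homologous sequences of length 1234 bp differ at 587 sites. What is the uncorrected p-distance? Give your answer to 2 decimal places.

p = 587/1234 = 0.475688… ≈ 0.48 (to 2 d.p.).

0.48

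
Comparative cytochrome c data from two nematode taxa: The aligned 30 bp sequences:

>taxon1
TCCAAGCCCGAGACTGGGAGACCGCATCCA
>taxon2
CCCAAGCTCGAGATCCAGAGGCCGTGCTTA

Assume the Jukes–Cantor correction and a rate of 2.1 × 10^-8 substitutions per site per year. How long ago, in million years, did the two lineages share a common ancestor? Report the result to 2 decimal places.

The sequences differ at 12 of 30 sites, so p = 12/30 = 0.4.
d = −(3/4) ln(1 − 4p/3) = −0.75 ln(1 − 0.533333) = −0.75 ln(0.466667)
  = −0.75 × (-0.762139) = 0.571604 substitutions/site.
Under a molecular clock d = 2μt, so t = d/(2μ) = 0.571604 / (2 × 2.1 × 10^-8) = 13.61 million years.

13.61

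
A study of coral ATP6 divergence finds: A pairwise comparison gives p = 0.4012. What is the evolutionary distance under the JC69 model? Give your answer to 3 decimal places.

d = −(3/4) ln(1 − 4p/3) = −0.75 ln(1 − 0.534933) = −0.75 ln(0.465067)
  = −0.75 × (-0.765574) = 0.574181 substitutions/site.

0.574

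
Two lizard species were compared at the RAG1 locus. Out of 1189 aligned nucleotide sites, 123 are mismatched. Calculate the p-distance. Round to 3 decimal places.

0.103

p = 123/1189 = 0.103448… ≈ 0.103 (to 3 d.p.).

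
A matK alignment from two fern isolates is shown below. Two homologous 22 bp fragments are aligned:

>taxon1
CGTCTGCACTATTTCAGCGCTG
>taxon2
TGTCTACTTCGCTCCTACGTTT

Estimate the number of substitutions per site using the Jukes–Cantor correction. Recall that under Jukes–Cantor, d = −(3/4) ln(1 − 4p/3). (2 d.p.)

0.97

The sequences differ at 12 of 22 sites, so p = 12/22 ≈ 0.545455.
d = −(3/4) ln(1 − 4p/3) = −0.75 ln(1 − 0.727273) = −0.75 ln(0.272727)
  = −0.75 × (-1.299284) = 0.974463 substitutions/site.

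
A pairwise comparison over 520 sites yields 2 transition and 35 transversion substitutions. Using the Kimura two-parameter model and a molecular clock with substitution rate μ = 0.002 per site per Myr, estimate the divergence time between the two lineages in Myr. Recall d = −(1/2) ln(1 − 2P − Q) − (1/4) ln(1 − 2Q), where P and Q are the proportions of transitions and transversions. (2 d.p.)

P = 2/520 ≈ 0.003846 and Q = 35/520 ≈ 0.067308.
Under the Kimura two-parameter model, d = −½ ln(1 − 2P − Q) − ¼ ln(1 − 2Q).
1 − 2P − Q = 0.925, giving −½ ln(0.925) = 0.038981.
1 − 2Q = 0.865384, giving −¼ ln(0.865384) = 0.036145.
d = 0.038981 + 0.036145 = 0.075126.
Under a molecular clock d = 2μt, so t = d/(2μ) = 0.075126 / (2 × 0.002) = 18.78 Myr.

18.78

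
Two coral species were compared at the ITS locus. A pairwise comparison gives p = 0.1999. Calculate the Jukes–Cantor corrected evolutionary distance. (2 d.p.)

0.23

d = −(3/4) ln(1 − 4p/3) = −0.75 ln(1 − 0.266533) = −0.75 ln(0.733467)
  = −0.75 × (-0.309973) = 0.232480 substitutions/site.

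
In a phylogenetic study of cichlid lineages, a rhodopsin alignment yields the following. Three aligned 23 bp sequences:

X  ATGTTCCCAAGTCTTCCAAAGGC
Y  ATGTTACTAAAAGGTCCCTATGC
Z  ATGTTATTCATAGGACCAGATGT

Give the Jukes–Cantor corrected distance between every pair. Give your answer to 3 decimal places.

X–Y: 9/23 sites differ → p ≈ 0.391304, d = −0.75 ln(1 − 0.521739) = 0.553199 ≈ 0.553.
X–Z: 12/23 sites differ → p ≈ 0.521739, d = −0.75 ln(1 − 0.695652) = 0.892188 ≈ 0.892.
Y–Z: 7/23 sites differ → p ≈ 0.304348, d = −0.75 ln(1 − 0.405797) = 0.390401 ≈ 0.390.

d(X,Y) = 0.553, d(X,Z) = 0.892, d(Y,Z) = 0.390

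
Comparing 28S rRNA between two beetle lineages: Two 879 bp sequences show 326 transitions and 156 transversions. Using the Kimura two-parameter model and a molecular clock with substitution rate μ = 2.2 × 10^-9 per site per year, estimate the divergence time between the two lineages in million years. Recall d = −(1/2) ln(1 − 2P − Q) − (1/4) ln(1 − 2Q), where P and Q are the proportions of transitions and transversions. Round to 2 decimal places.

310.83

P = 326/879 ≈ 0.370876 and Q = 156/879 ≈ 0.177474.
Under the Kimura two-parameter model, d = −½ ln(1 − 2P − Q) − ¼ ln(1 − 2Q).
1 − 2P − Q = 0.080774, giving −½ ln(0.080774) = 1.258050.
1 − 2Q = 0.645052, giving −¼ ln(0.645052) = 0.109606.
d = 1.258050 + 0.109606 = 1.367656.
Under a molecular clock d = 2μt, so t = d/(2μ) = 1.367656 / (2 × 2.2 × 10^-9) = 310.83 million years.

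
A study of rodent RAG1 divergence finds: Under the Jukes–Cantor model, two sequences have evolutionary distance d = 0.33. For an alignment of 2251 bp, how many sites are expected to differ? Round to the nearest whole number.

601

Invert JC69: p = (3/4)(1 − e^(−4d/3)) = 0.75 × (1 − e^(-0.44)) = 0.75 × (1 − 0.644036) = 0.266973.
Expected differing sites = pL ≈ 0.266973 × 2251 = 600.956223 ≈ 601.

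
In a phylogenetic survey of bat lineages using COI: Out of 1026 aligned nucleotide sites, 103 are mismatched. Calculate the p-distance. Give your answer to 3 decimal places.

p = 103/1026 = 0.100389… ≈ 0.100 (to 3 d.p.).

0.100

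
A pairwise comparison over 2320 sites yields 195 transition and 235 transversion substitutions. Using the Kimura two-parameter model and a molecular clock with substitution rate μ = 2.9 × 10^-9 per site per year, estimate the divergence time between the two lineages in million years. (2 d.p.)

36.82

P = 195/2320 ≈ 0.084052 and Q = 235/2320 ≈ 0.101293.
Under the Kimura two-parameter model, d = −½ ln(1 − 2P − Q) − ¼ ln(1 − 2Q).
1 − 2P − Q = 0.730603, giving −½ ln(0.730603) = 0.156943.
1 − 2Q = 0.797414, giving −¼ ln(0.797414) = 0.056595.
d = 0.156943 + 0.056595 = 0.213538.
Under a molecular clock d = 2μt, so t = d/(2μ) = 0.213538 / (2 × 2.9 × 10^-9) = 36.82 million years.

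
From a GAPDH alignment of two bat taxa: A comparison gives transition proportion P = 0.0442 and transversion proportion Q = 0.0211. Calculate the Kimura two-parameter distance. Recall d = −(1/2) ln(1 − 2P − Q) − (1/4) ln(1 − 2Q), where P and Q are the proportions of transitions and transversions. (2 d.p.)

0.07

Under the Kimura two-parameter model, d = −½ ln(1 − 2P − Q) − ¼ ln(1 − 2Q).
1 − 2P − Q = 0.8905, giving −½ ln(0.8905) = 0.057986.
1 − 2Q = 0.9578, giving −¼ ln(0.9578) = 0.010779.
d = 0.057986 + 0.010779 = 0.068765.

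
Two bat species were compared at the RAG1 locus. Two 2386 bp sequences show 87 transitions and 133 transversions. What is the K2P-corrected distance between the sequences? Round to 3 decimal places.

P = 87/2386 ≈ 0.036463 and Q = 133/2386 ≈ 0.055742.
Under the Kimura two-parameter model, d = −½ ln(1 − 2P − Q) − ¼ ln(1 − 2Q).
1 − 2P − Q = 0.871332, giving −½ ln(0.871332) = 0.068866.
1 − 2Q = 0.888516, giving −¼ ln(0.888516) = 0.029551.
d = 0.068866 + 0.029551 = 0.098417.

0.098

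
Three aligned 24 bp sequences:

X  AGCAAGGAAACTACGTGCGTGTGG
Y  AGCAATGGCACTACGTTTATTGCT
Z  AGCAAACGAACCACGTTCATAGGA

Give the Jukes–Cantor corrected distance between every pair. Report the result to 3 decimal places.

X–Y: 10/24 sites differ → p ≈ 0.416667, d = −0.75 ln(1 − 0.555556) = 0.608198 ≈ 0.608.
X–Z: 9/24 sites differ → p = 0.375, d = −0.75 ln(1 − 0.5) = 0.519860 ≈ 0.520.
Y–Z: 8/24 sites differ → p ≈ 0.333333, d = −0.75 ln(1 − 0.444444) = 0.440839 ≈ 0.441.

d(X,Y) = 0.608, d(X,Z) = 0.520, d(Y,Z) = 0.441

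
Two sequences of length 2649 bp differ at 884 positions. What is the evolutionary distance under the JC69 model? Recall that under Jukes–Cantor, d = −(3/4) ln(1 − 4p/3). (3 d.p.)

p = 884/2649 ≈ 0.333711.
d = −(3/4) ln(1 − 4p/3) = −0.75 ln(1 − 0.444948) = −0.75 ln(0.555052)
  = −0.75 × (-0.588693) = 0.441520 substitutions/site.

0.442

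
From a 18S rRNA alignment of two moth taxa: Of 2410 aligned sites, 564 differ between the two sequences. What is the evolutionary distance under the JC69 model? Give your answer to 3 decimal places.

0.281

p = 564/2410 ≈ 0.234025.
d = −(3/4) ln(1 − 4p/3) = −0.75 ln(1 − 0.312033) = −0.75 ln(0.687967)
  = −0.75 × (-0.374014) = 0.280511 substitutions/site.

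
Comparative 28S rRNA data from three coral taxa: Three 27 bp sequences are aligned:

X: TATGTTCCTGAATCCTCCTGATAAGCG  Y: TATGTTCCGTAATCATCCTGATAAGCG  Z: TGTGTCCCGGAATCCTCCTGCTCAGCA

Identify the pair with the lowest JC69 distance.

X and Y

X–Y: 3/27 differ, p = 0.111, d = 0.120.
X–Z: 6/27 differ, p = 0.222, d = 0.264.
Y–Z: 7/27 differ, p = 0.259, d = 0.318.
The smallest distance is between X and Y.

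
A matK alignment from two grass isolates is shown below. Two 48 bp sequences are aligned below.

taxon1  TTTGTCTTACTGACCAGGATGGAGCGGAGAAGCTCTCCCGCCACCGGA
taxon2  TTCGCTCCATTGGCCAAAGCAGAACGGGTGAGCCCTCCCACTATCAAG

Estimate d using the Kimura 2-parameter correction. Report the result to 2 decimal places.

1.40

Of 48 sites, 22 differences are transitions and 1 are transversions, so P = 22/48 ≈ 0.458333 and Q = 1/48 ≈ 0.020833.
Under the Kimura two-parameter model, d = −½ ln(1 − 2P − Q) − ¼ ln(1 − 2Q).
1 − 2P − Q = 0.062501, giving −½ ln(0.062501) = 1.386286.
1 − 2Q = 0.958334, giving −¼ ln(0.958334) = 0.010640.
d = 1.386286 + 0.010640 = 1.396926.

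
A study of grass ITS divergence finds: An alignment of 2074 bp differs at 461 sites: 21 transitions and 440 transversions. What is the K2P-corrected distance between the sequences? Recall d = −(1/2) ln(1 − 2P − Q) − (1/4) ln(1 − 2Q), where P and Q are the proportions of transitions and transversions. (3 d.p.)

0.270

P = 21/2074 ≈ 0.010125 and Q = 440/2074 ≈ 0.21215.
Under the Kimura two-parameter model, d = −½ ln(1 − 2P − Q) − ¼ ln(1 − 2Q).
1 − 2P − Q = 0.7676, giving −½ ln(0.7676) = 0.132243.
1 − 2Q = 0.5757, giving −¼ ln(0.5757) = 0.138042.
d = 0.132243 + 0.138042 = 0.270285.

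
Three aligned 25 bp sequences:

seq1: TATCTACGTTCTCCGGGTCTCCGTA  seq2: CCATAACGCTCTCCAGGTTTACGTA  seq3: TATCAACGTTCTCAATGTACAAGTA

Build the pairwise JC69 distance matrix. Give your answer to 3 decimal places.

seq1–seq2: 9/25 sites differ → p = 0.36, d = −0.75 ln(1 − 0.48) = 0.490445 ≈ 0.490.
seq1–seq3: 8/25 sites differ → p = 0.32, d = −0.75 ln(1 − 0.426667) = 0.417216 ≈ 0.417.
seq2–seq3: 10/25 sites differ → p = 0.4, d = −0.75 ln(1 − 0.533333) = 0.571605 ≈ 0.572.

d(seq1,seq2) = 0.490, d(seq1,seq3) = 0.417, d(seq2,seq3) = 0.572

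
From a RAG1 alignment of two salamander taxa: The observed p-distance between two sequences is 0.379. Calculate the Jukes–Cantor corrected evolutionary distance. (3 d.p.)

0.528

d = −(3/4) ln(1 − 4p/3) = −0.75 ln(1 − 0.505333) = −0.75 ln(0.494667)
  = −0.75 × (-0.703870) = 0.527903 substitutions/site.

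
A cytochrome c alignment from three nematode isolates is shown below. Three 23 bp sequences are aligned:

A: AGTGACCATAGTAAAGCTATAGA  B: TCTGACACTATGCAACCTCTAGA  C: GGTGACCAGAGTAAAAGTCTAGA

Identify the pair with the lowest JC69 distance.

A and C

A–B: 9/23 differ, p = 0.391, d = 0.553.
A–C: 5/23 differ, p = 0.217, d = 0.257.
B–C: 10/23 differ, p = 0.435, d = 0.650.
The smallest distance is between A and C.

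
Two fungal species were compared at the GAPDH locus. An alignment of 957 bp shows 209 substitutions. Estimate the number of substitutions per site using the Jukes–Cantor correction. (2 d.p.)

p = 209/957 ≈ 0.218391.
d = −(3/4) ln(1 − 4p/3) = −0.75 ln(1 − 0.291188) = −0.75 ln(0.708812)
  = −0.75 × (-0.344165) = 0.258124 substitutions/site.

0.26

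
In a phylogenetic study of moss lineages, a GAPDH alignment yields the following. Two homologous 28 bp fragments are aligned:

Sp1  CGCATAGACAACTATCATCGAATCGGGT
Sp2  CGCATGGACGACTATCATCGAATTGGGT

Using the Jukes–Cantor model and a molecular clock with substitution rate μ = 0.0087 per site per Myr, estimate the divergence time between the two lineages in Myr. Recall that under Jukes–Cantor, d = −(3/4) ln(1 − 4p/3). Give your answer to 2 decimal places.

6.64

The sequences differ at 3 of 28 sites (6, 10, 24), so p = 3/28 ≈ 0.107143.
d = −(3/4) ln(1 − 4p/3) = −0.75 ln(1 − 0.142857) = −0.75 ln(0.857143)
  = −0.75 × (-0.154151) = 0.115613 substitutions/site.
Under a molecular clock d = 2μt, so t = d/(2μ) = 0.115613 / (2 × 0.0087) = 6.64 Myr.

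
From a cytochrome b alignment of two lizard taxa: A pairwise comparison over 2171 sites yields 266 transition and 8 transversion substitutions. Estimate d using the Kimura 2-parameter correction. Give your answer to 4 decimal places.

0.1448

P = 266/2171 ≈ 0.122524 and Q = 8/2171 ≈ 0.003685.
Under the Kimura two-parameter model, d = −½ ln(1 − 2P − Q) − ¼ ln(1 − 2Q).
1 − 2P − Q = 0.751267, giving −½ ln(0.751267) = 0.142997.
1 − 2Q = 0.99263, giving −¼ ln(0.99263) = 0.001849.
d = 0.142997 + 0.001849 = 0.144846.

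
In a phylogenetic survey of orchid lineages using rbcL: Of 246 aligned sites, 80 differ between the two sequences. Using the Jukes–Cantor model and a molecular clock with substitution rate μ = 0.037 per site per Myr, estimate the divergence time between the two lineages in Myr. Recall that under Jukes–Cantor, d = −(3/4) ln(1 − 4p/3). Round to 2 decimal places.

5.76

p = 80/246 ≈ 0.325203.
d = −(3/4) ln(1 − 4p/3) = −0.75 ln(1 − 0.433604) = −0.75 ln(0.566396)
  = −0.75 × (-0.568462) = 0.426347 substitutions/site.
Under a molecular clock d = 2μt, so t = d/(2μ) = 0.426347 / (2 × 0.037) = 5.76 Myr.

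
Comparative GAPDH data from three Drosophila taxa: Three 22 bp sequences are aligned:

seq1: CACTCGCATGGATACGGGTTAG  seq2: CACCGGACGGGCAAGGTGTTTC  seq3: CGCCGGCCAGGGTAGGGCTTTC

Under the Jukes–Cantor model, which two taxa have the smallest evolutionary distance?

seq1–seq2: 11/22 differ, p = 0.500, d = 0.824.
seq1–seq3: 10/22 differ, p = 0.455, d = 0.699.
seq2–seq3: 7/22 differ, p = 0.318, d = 0.414.
The smallest distance is between seq2 and seq3.

seq2 and seq3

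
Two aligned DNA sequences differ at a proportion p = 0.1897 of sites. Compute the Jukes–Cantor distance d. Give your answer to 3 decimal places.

d = −(3/4) ln(1 − 4p/3) = −0.75 ln(1 − 0.252933) = −0.75 ln(0.747067)
  = −0.75 × (-0.291600) = 0.218700 substitutions/site.

0.219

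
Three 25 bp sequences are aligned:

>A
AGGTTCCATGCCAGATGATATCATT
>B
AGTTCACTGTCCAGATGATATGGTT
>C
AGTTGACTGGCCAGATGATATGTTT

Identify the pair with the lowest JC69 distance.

A–B: 8/25 differ, p = 0.320, d = 0.417.
A–C: 7/25 differ, p = 0.280, d = 0.351.
B–C: 3/25 differ, p = 0.120, d = 0.131.
The smallest distance is between B and C.

B and C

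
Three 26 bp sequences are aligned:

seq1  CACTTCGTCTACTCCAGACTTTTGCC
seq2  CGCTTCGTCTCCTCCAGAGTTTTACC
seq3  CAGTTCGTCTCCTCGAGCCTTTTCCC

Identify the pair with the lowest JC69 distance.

seq1–seq2: 4/26 differ, p = 0.154, d = 0.172.
seq1–seq3: 5/26 differ, p = 0.192, d = 0.222.
seq2–seq3: 6/26 differ, p = 0.231, d = 0.276.
The smallest distance is between seq1 and seq2.

seq1 and seq2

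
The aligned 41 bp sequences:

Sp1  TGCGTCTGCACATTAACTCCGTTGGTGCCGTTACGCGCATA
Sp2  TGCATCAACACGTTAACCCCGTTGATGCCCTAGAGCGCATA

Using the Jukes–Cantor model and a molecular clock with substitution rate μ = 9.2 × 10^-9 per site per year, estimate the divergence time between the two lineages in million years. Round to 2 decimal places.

16.03

The sequences differ at 10 of 41 sites (4, 7, 8, 12, 18, 25, 30, 32, 33, 34), so p = 10/41 ≈ 0.243902.
d = −(3/4) ln(1 − 4p/3) = −0.75 ln(1 − 0.325203) = −0.75 ln(0.674797)
  = −0.75 × (-0.393343) = 0.295007 substitutions/site.
Under a molecular clock d = 2μt, so t = d/(2μ) = 0.295007 / (2 × 9.2 × 10^-9) = 16.03 million years.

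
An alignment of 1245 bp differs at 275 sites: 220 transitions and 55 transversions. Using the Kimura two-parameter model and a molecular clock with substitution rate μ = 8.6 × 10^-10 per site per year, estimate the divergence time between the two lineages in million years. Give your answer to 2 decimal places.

160.78

P = 220/1245 ≈ 0.176707 and Q = 55/1245 ≈ 0.044177.
Under the Kimura two-parameter model, d = −½ ln(1 − 2P − Q) − ¼ ln(1 − 2Q).
1 − 2P − Q = 0.602409, giving −½ ln(0.602409) = 0.253409.
1 − 2Q = 0.911646, giving −¼ ln(0.911646) = 0.023126.
d = 0.253409 + 0.023126 = 0.276535.
Under a molecular clock d = 2μt, so t = d/(2μ) = 0.276535 / (2 × 8.6 × 10^-10) = 160.78 million years.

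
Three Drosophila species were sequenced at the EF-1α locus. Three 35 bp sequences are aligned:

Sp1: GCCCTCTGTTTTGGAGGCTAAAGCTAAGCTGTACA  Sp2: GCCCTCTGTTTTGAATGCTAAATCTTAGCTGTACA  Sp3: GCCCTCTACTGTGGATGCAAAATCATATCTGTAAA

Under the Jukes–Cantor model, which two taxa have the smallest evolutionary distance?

Sp1 and Sp2

Sp1–Sp2: 4/35 differ, p = 0.114, d = 0.124.
Sp1–Sp3: 10/35 differ, p = 0.286, d = 0.360.
Sp2–Sp3: 8/35 differ, p = 0.229, d = 0.273.
The smallest distance is between Sp1 and Sp2.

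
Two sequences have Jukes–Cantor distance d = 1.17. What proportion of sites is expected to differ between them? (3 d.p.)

0.592

p = (3/4)(1 − e^(−4d/3)) = 0.75 × (1 − e^(-1.56)) = 0.75 × (1 − 0.210136) = 0.592398.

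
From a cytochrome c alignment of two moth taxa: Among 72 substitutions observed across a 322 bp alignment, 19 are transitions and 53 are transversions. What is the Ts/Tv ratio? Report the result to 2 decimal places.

0.36

R = 19/53 = 0.358490… ≈ 0.36 (to 2 d.p.).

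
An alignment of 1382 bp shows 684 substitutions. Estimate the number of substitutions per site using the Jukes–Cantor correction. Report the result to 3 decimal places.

p = 684/1382 ≈ 0.494935.
d = −(3/4) ln(1 − 4p/3) = −0.75 ln(1 − 0.659913) = −0.75 ln(0.340087)
  = −0.75 × (-1.078554) = 0.808916 substitutions/site.

0.809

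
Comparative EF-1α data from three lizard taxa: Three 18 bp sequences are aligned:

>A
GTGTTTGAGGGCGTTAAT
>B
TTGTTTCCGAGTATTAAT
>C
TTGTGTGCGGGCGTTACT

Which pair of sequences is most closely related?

A and C

A–B: 6/18 differ, p = 0.333, d = 0.441.
A–C: 4/18 differ, p = 0.222, d = 0.264.
B–C: 6/18 differ, p = 0.333, d = 0.441.
The smallest distance is between A and C.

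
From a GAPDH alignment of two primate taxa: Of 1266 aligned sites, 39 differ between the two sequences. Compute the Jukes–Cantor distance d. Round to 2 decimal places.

0.03

p = 39/1266 ≈ 0.030806.
d = −(3/4) ln(1 − 4p/3) = −0.75 ln(1 − 0.041075) = −0.75 ln(0.958925)
  = −0.75 × (-0.041942) = 0.031457 substitutions/site.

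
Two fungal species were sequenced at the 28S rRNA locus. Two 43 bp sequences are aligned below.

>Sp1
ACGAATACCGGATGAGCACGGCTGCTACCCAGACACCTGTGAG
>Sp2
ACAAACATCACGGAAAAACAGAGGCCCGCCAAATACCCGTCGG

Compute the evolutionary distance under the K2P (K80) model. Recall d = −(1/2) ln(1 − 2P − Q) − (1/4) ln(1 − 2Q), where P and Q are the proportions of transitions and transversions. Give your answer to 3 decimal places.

Of 43 sites, 13 differences are transitions and 8 are transversions, so P = 13/43 ≈ 0.302326 and Q = 8/43 ≈ 0.186047.
Under the Kimura two-parameter model, d = −½ ln(1 − 2P − Q) − ¼ ln(1 − 2Q).
1 − 2P − Q = 0.209301, giving −½ ln(0.209301) = 0.781991.
1 − 2Q = 0.627906, giving −¼ ln(0.627906) = 0.116341.
d = 0.781991 + 0.116341 = 0.898332.

0.898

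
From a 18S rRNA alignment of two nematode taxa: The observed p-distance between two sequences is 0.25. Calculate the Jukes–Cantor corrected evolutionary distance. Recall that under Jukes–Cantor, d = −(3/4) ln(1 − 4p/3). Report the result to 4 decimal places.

d = −(3/4) ln(1 − 4p/3) = −0.75 ln(1 − 0.333333) = −0.75 ln(0.666667)
  = −0.75 × (-0.405465) = 0.304099 substitutions/site.

0.3041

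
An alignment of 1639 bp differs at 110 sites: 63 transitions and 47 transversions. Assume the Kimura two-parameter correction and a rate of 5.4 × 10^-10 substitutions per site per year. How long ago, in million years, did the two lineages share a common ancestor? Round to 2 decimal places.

P = 63/1639 ≈ 0.038438 and Q = 47/1639 ≈ 0.028676.
Under the Kimura two-parameter model, d = −½ ln(1 − 2P − Q) − ¼ ln(1 − 2Q).
1 − 2P − Q = 0.894448, giving −½ ln(0.894448) = 0.055774.
1 − 2Q = 0.942648, giving −¼ ln(0.942648) = 0.014766.
d = 0.055774 + 0.014766 = 0.070540.
Under a molecular clock d = 2μt, so t = d/(2μ) = 0.070540 / (2 × 5.4 × 10^-10) = 65.31 million years.

65.31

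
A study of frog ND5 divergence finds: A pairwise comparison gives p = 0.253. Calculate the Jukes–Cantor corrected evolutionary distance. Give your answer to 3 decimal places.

0.309

d = −(3/4) ln(1 − 4p/3) = −0.75 ln(1 − 0.337333) = −0.75 ln(0.662667)
  = −0.75 × (-0.411483) = 0.308612 substitutions/site.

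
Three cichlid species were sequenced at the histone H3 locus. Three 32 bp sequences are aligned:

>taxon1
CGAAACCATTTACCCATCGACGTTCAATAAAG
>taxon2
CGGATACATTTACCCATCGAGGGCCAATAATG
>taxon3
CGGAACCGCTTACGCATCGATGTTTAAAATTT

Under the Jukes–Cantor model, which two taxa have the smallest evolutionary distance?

taxon1 and taxon2

taxon1–taxon2: 7/32 differ, p = 0.219, d = 0.259.
taxon1–taxon3: 10/32 differ, p = 0.313, d = 0.404.
taxon2–taxon3: 12/32 differ, p = 0.375, d = 0.520.
The smallest distance is between taxon1 and taxon2.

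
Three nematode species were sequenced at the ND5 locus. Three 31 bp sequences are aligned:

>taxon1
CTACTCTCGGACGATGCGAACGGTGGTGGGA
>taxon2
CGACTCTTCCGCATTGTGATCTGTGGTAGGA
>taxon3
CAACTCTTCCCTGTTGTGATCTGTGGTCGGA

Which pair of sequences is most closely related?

taxon1–taxon2: 11/31 differ, p = 0.355, d = 0.481.
taxon1–taxon3: 11/31 differ, p = 0.355, d = 0.481.
taxon2–taxon3: 5/31 differ, p = 0.161, d = 0.182.
The smallest distance is between taxon2 and taxon3.

taxon2 and taxon3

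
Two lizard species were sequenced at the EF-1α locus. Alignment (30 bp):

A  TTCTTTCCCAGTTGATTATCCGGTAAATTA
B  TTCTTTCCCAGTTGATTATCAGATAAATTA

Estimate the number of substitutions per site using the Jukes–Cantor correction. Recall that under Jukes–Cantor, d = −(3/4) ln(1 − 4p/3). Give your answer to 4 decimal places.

The sequences differ at 2 of 30 sites (21, 23), so p = 2/30 ≈ 0.066667.
d = −(3/4) ln(1 − 4p/3) = −0.75 ln(1 − 0.088889) = −0.75 ln(0.911111)
  = −0.75 × (-0.093091) = 0.069818 substitutions/site.

0.0698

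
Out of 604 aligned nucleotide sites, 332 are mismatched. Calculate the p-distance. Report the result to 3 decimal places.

p = 332/604 = 0.549668… ≈ 0.550 (to 3 d.p.).

0.550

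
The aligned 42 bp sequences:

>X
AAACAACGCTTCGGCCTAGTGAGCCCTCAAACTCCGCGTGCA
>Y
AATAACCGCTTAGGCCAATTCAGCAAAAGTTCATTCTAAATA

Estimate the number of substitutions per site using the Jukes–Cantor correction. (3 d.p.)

The sequences differ at 23 of 42 sites, so p = 23/42 ≈ 0.547619.
d = −(3/4) ln(1 − 4p/3) = −0.75 ln(1 − 0.730159) = −0.75 ln(0.269841)
  = −0.75 × (-1.309922) = 0.982442 substitutions/site.

0.982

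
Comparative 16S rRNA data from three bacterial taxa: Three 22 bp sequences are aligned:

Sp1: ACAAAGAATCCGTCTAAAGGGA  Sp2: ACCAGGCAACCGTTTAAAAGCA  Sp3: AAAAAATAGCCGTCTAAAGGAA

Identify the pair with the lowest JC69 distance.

Sp1–Sp2: 7/22 differ, p = 0.318, d = 0.414.
Sp1–Sp3: 5/22 differ, p = 0.227, d = 0.271.
Sp2–Sp3: 9/22 differ, p = 0.409, d = 0.591.
The smallest distance is between Sp1 and Sp3.

Sp1 and Sp3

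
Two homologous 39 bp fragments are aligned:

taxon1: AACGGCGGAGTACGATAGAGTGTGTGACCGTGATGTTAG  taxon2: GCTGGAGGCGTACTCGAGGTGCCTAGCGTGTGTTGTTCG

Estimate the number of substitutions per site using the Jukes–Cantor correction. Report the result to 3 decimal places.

0.863

The sequences differ at 20 of 39 sites, so p = 20/39 ≈ 0.512821.
d = −(3/4) ln(1 − 4p/3) = −0.75 ln(1 − 0.683761) = −0.75 ln(0.316239)
  = −0.75 × (-1.151257) = 0.863443 substitutions/site.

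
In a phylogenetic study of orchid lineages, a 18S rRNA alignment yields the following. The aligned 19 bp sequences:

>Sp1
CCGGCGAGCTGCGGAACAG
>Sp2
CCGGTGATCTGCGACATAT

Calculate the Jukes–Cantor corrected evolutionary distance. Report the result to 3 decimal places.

0.410

The sequences differ at 6 of 19 sites (5, 8, 14, 15, 17, 19), so p = 6/19 ≈ 0.315789.
d = −(3/4) ln(1 − 4p/3) = −0.75 ln(1 − 0.421052) = −0.75 ln(0.578948)
  = −0.75 × (-0.546543) = 0.409907 substitutions/site.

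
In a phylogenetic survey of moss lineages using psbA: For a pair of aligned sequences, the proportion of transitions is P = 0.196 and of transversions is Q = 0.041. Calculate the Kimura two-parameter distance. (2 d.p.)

0.31

Under the Kimura two-parameter model, d = −½ ln(1 − 2P − Q) − ¼ ln(1 − 2Q).
1 − 2P − Q = 0.567, giving −½ ln(0.567) = 0.283698.
1 − 2Q = 0.918, giving −¼ ln(0.918) = 0.021389.
d = 0.283698 + 0.021389 = 0.305087.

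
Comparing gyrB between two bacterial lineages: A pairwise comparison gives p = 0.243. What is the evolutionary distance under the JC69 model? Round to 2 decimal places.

d = −(3/4) ln(1 − 4p/3) = −0.75 ln(1 − 0.324) = −0.75 ln(0.676)
  = −0.75 × (-0.391562) = 0.293672 substitutions/site.

0.29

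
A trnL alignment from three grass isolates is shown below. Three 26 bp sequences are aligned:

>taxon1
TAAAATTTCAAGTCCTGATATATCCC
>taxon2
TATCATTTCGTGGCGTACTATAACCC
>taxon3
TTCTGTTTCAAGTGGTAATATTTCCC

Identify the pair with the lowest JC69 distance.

taxon1–taxon2: 9/26 differ, p = 0.346, d = 0.464.
taxon1–taxon3: 8/26 differ, p = 0.308, d = 0.396.
taxon2–taxon3: 11/26 differ, p = 0.423, d = 0.623.
The smallest distance is between taxon1 and taxon3.

taxon1 and taxon3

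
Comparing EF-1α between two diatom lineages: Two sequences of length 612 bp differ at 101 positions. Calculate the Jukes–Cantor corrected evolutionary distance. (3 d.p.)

p = 101/612 ≈ 0.165033.
d = −(3/4) ln(1 − 4p/3) = −0.75 ln(1 − 0.220044) = −0.75 ln(0.779956)
  = −0.75 × (-0.248518) = 0.186389 substitutions/site.

0.186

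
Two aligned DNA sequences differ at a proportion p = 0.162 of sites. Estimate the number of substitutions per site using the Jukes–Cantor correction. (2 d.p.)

0.18

d = −(3/4) ln(1 − 4p/3) = −0.75 ln(1 − 0.216) = −0.75 ln(0.784)
  = −0.75 × (-0.243346) = 0.182510 substitutions/site.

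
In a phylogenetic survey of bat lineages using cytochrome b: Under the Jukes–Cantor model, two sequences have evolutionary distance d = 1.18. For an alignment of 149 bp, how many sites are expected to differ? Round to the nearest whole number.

89

Invert JC69: p = (3/4)(1 − e^(−4d/3)) = 0.75 × (1 − e^(-1.573333)) = 0.75 × (1 − 0.207353) = 0.594485.
Expected differing sites = pL ≈ 0.594485 × 149 = 88.578265 ≈ 89.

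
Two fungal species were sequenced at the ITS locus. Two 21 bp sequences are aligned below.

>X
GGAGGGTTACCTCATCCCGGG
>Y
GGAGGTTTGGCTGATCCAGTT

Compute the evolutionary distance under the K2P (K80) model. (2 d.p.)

0.45

Of 21 sites, 1 differences are transitions and 6 are transversions, so P = 1/21 ≈ 0.047619 and Q = 6/21 ≈ 0.285714.
Under the Kimura two-parameter model, d = −½ ln(1 − 2P − Q) − ¼ ln(1 − 2Q).
1 − 2P − Q = 0.619048, giving −½ ln(0.619048) = 0.239786.
1 − 2Q = 0.428572, giving −¼ ln(0.428572) = 0.211824.
d = 0.239786 + 0.211824 = 0.451610.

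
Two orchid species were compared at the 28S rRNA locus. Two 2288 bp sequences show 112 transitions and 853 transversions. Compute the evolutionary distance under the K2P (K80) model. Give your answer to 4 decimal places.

P = 112/2288 ≈ 0.048951 and Q = 853/2288 ≈ 0.372815.
Under the Kimura two-parameter model, d = −½ ln(1 − 2P − Q) − ¼ ln(1 − 2Q).
1 − 2P − Q = 0.529283, giving −½ ln(0.529283) = 0.318116.
1 − 2Q = 0.25437, giving −¼ ln(0.25437) = 0.342241.
d = 0.318116 + 0.342241 = 0.660357.

0.6604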